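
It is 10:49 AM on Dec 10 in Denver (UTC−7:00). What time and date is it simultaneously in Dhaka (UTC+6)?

11:49 PM on Dec 10

Dhaka is 13:00 ahead of Denver.
Shift by the zone difference: 10:49 AM + 13:00 = 11:49 PM on Dec 10 in Dhaka.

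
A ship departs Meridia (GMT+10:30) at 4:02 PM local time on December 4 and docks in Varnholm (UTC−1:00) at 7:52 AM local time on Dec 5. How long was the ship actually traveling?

27 hours 20 minutes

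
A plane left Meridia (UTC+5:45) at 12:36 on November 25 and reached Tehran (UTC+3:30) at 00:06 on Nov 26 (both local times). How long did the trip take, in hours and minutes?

Departure in UTC: 12:36 − 5:45 = 06:51 on Nov 25.
Arrival in UTC: 00:06 − 3:30 = 20:36 on Nov 25.
Elapsed = 20:36 − 06:51 = 13 hours 45 minutes.

13 hours 45 minutes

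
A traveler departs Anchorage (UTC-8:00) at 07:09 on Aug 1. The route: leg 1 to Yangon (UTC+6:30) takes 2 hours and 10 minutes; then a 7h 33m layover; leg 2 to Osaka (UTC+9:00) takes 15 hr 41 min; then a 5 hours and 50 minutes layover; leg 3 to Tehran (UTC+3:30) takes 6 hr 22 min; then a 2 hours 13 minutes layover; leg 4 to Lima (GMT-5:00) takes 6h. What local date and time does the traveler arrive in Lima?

07:58 on Aug 3

Convert departure to UTC: 07:09 + 8:00 = 15:09 UTC on Aug 1.
Add 2 hours 10 minutes leg 1 → 17:19 UTC.
Add 7 hours and 33 minutes layover in Yangon → 00:52 UTC (Aug 2).
Add 15 hours and 41 minutes leg 2 → 16:33 UTC.
Add 5 hours and 50 minutes layover in Osaka → 22:23 UTC.
Add 6 hours and 22 minutes leg 3 → 04:45 UTC (Aug 3).
Add 2 hours and 13 minutes layover in Tehran → 06:58 UTC.
Add 6 hours leg 4 → 12:58 UTC.
Lima is UTC−5:00, so local arrival = 12:58 − 5:00 = 07:58 on Aug 3.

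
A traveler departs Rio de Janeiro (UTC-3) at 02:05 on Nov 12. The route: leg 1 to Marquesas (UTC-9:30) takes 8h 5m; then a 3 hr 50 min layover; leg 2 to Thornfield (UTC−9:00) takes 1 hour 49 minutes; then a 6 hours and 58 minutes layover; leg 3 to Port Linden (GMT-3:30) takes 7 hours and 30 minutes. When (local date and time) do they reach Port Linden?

Convert departure to UTC: 02:05 + 3:00 = 05:05 UTC on Nov 12.
Add 8 hours and 5 minutes leg 1 → 13:10 UTC.
Add 3 hours and 50 minutes layover in Marquesas → 17:00 UTC.
Add 1 hour 49 minutes leg 2 → 18:49 UTC.
Add 6 hours and 58 minutes layover in Thornfield → 01:47 UTC (Nov 13).
Add 7 hours 30 minutes leg 3 → 09:17 UTC.
Port Linden is UTC−3:30, so local arrival = 09:17 − 3:30 = 05:47 on Nov 13.

05:47 on November 13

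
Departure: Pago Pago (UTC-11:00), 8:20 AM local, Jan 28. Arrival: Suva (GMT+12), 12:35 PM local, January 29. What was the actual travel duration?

Departure in UTC: 8:20 AM + 11:00 = 7:20 PM on Jan 28.
Arrival in UTC: 12:35 PM − 12:00 = 12:35 AM on Jan 29.
Elapsed = 12:35 AM − 7:20 PM (+1 day) = 5 hours 15 minutes.

5 hours 15 minutes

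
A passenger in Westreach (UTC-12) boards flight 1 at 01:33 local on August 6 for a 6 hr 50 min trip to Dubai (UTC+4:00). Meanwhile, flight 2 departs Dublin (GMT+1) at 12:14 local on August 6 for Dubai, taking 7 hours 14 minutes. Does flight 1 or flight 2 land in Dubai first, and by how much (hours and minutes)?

Flight 1 in UTC: 01:33 + 12:00 = 13:33 on Aug 6.
+6 hours 50 minutes → arrive 20:23 UTC on Aug 6.
Flight 2 in UTC: 12:14 − 1:00 = 11:14 on Aug 6.
+7 hours and 14 minutes → arrive 18:28 UTC on Aug 6.
Flight 2 lands earlier by 1 hour 55 minutes.

the second, by 1 hour 55 minutes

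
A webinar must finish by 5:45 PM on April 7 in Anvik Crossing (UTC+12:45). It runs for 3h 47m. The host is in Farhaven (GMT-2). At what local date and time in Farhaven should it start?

11:13 PM on Apr 6

Target end time in UTC: 5:45 PM − 12:45 = 5:00 AM on Apr 7.
Subtract 3 hours and 47 minutes → start 1:13 AM UTC on Apr 7.
Farhaven is UTC−2:00: 1:13 AM − 2:00 = 11:13 PM on Apr 6.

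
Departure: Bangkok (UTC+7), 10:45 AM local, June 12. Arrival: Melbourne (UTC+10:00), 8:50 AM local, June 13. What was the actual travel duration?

Departure in UTC: 10:45 AM − 7:00 = 3:45 AM on Jun 12.
Arrival in UTC: 8:50 AM − 10:00 = 10:50 PM on Jun 12.
Elapsed = 10:50 PM − 3:45 AM = 19 hours 5 minutes.

19 hours 5 minutes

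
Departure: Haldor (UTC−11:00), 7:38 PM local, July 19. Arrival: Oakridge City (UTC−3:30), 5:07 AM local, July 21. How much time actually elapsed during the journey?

25 hours 59 minutes

Departure in UTC: 7:38 PM + 11:00 = 6:38 AM on Jul 20.
Arrival in UTC: 5:07 AM + 3:30 = 8:37 AM on Jul 21.
Elapsed = 8:37 AM − 6:38 AM (+1 day) = 25 hours 59 minutes.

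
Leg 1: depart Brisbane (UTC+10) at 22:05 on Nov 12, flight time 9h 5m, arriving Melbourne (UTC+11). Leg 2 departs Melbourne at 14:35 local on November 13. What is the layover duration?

6 hours 25 minutes

Convert departure to UTC: 22:05 − 10:00 = 12:05 UTC on Nov 12.
Add 9 hours 5 minutes flight time → 21:10 UTC.
Melbourne is UTC+11:00, so local arrival = 21:10 + 11:00 = 08:10 on Nov 13.
Layover = 14:35 − 08:10 = 6 hours 25 minutes.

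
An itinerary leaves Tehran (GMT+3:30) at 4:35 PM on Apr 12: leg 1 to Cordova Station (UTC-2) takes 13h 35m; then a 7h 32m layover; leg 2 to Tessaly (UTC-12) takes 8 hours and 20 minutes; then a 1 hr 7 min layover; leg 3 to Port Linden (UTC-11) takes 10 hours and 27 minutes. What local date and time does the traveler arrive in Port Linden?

Convert departure to UTC: 4:35 PM − 3:30 = 1:05 PM UTC on Apr 12.
Add 13 hours and 35 minutes leg 1 → 2:40 AM UTC (Apr 13).
Add 7 hours and 32 minutes layover in Cordova Station → 10:12 AM UTC.
Add 8 hours and 20 minutes leg 2 → 6:32 PM UTC.
Add 1 hour 7 minutes layover in Tessaly → 7:39 PM UTC.
Add 10 hours 27 minutes leg 3 → 6:06 AM UTC (Apr 14).
Port Linden is UTC−11:00, so local arrival = 6:06 AM − 11:00 = 7:06 PM on Apr 13.

7:06 PM on Apr 13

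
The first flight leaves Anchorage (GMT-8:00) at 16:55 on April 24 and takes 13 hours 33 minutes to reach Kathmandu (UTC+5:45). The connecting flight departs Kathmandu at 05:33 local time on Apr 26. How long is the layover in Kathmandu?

Convert departure to UTC: 16:55 + 8:00 = 00:55 UTC on Apr 25.
Add 13 hours 33 minutes flight time → 14:28 UTC.
Kathmandu is UTC+5:45, so local arrival = 14:28 + 5:45 = 20:13 on Apr 25.
Layover = 05:33 − 20:13 (+1 day) = 9 hours 20 minutes.

9 hours 20 minutes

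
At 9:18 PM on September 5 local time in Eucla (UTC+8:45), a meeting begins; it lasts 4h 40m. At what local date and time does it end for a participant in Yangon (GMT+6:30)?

Convert start to UTC: 9:18 PM − 8:45 = 12:33 PM UTC on Sep 5.
Add 4 hours 40 minutes duration → 5:13 PM UTC.
Yangon is UTC+6:30, so local end time = 5:13 PM + 6:30 = 11:43 PM on Sep 5.

11:43 PM on September 5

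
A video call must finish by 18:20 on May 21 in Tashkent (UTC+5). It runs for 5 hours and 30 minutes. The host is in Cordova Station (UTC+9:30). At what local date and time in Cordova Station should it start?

Target end time in UTC: 18:20 − 5:00 = 13:20 on May 21.
Subtract 5 hours 30 minutes → start 07:50 UTC on May 21.
Cordova Station is UTC+9:30: 07:50 + 9:30 = 17:20 on May 21.

17:20 on May 21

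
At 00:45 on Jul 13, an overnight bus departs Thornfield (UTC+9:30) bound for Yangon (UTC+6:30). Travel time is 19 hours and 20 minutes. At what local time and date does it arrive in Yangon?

17:05 on July 13

Convert departure to UTC: 00:45 − 9:30 = 15:15 UTC on Jul 12.
Add 19 hours 20 minutes travel time → 10:35 UTC (Jul 13).
Yangon is UTC+6:30, so local arrival = 10:35 + 6:30 = 17:05 on Jul 13.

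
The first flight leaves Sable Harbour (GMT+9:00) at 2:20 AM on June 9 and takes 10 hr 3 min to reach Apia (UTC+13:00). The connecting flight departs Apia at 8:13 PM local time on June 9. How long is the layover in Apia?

3 hours 50 minutes

Convert departure to UTC: 2:20 AM − 9:00 = 5:20 PM UTC on Jun 8.
Add 10 hours and 3 minutes flight time → 3:23 AM UTC (Jun 9).
Apia is UTC+13:00, so local arrival = 3:23 AM + 13:00 = 4:23 PM on Jun 9.
Layover = 8:13 PM − 4:23 PM = 3 hours 50 minutes.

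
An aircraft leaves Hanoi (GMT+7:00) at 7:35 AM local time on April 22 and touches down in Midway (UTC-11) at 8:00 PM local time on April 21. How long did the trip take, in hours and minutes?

Departure in UTC: 7:35 AM − 7:00 = 12:35 AM on Apr 22.
Arrival in UTC: 8:00 PM + 11:00 = 7:00 AM on Apr 22.
Elapsed = 7:00 AM − 12:35 AM = 6 hours 25 minutes.

6 hours 25 minutes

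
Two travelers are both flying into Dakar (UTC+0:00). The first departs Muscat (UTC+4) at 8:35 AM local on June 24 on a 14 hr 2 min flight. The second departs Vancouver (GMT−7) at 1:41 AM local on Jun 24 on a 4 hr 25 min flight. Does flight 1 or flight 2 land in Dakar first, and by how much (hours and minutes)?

Flight 1 in UTC: 8:35 AM − 4:00 = 4:35 AM on Jun 24.
+14 hours 2 minutes → arrive 6:37 PM UTC on Jun 24.
Flight 2 in UTC: 1:41 AM + 7:00 = 8:41 AM on Jun 24.
+4 hours and 25 minutes → arrive 1:06 PM UTC on Jun 24.
Flight 2 lands earlier by 5 hours 31 minutes.

the second, by 5 hours 31 minutes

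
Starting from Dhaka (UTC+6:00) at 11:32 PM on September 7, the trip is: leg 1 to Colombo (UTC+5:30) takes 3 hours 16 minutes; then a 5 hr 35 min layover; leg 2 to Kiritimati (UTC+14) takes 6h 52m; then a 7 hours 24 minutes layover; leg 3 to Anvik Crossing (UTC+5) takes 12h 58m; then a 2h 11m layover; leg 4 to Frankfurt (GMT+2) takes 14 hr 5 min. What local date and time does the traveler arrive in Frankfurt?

Convert departure to UTC: 11:32 PM − 6:00 = 5:32 PM UTC on Sep 7.
Add 3 hours and 16 minutes leg 1 → 8:48 PM UTC.
Add 5 hours 35 minutes layover in Colombo → 2:23 AM UTC (Sep 8).
Add 6 hours 52 minutes leg 2 → 9:15 AM UTC.
Add 7 hours 24 minutes layover in Kiritimati → 4:39 PM UTC.
Add 12 hours 58 minutes leg 3 → 5:37 AM UTC (Sep 9).
Add 2 hours and 11 minutes layover in Anvik Crossing → 7:48 AM UTC.
Add 14 hours and 5 minutes leg 4 → 9:53 PM UTC.
Frankfurt is UTC+2:00, so local arrival = 9:53 PM + 2:00 = 11:53 PM on Sep 9.

11:53 PM on September 9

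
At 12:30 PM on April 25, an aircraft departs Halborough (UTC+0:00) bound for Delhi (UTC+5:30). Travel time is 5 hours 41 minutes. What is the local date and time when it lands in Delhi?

Halborough is at UTC+0, so departure is already 12:30 PM UTC on Apr 25.
Add 5 hours and 41 minutes travel time → 6:11 PM UTC.
Delhi is UTC+5:30, so local arrival = 6:11 PM + 5:30 = 11:41 PM on Apr 25.

11:41 PM on Apr 25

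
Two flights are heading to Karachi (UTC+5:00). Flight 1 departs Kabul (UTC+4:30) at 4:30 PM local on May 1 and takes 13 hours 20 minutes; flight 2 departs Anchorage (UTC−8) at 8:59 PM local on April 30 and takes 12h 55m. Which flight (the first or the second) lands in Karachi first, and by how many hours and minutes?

Flight 1 in UTC: 4:30 PM − 4:30 = 12:00 PM on May 1.
+13 hours and 20 minutes → arrive 1:20 AM UTC on May 2.
Flight 2 in UTC: 8:59 PM + 8:00 = 4:59 AM on May 1.
+12 hours 55 minutes → arrive 5:54 PM UTC on May 1.
Flight 2 lands earlier by 7 hours 26 minutes.

the second, by 7 hours 26 minutes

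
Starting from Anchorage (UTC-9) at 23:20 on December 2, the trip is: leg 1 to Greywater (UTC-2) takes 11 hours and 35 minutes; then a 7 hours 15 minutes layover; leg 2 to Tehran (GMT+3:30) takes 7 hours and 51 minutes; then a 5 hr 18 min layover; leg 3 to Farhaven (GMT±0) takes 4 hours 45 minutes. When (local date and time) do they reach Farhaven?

21:04 on Dec 4

Convert departure to UTC: 23:20 + 9:00 = 08:20 UTC on Dec 3.
Add 11 hours and 35 minutes leg 1 → 19:55 UTC.
Add 7 hours 15 minutes layover in Greywater → 03:10 UTC (Dec 4).
Add 7 hours 51 minutes leg 2 → 11:01 UTC.
Add 5 hours and 18 minutes layover in Tehran → 16:19 UTC.
Add 4 hours 45 minutes leg 3 → 21:04 UTC.
Farhaven is UTC+0, so local arrival is the same: 21:04 on Dec 4.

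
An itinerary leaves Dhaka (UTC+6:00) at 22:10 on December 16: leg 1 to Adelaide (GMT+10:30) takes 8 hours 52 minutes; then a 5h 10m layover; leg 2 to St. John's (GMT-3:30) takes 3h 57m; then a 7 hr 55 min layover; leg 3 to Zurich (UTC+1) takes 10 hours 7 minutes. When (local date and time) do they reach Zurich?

Convert departure to UTC: 22:10 − 6:00 = 16:10 UTC on Dec 16.
Add 8 hours 52 minutes leg 1 → 01:02 UTC (Dec 17).
Add 5 hours 10 minutes layover in Adelaide → 06:12 UTC.
Add 3 hours and 57 minutes leg 2 → 10:09 UTC.
Add 7 hours and 55 minutes layover in St. John's → 18:04 UTC.
Add 10 hours and 7 minutes leg 3 → 04:11 UTC (Dec 18).
Zurich is UTC+1:00, so local arrival = 04:11 + 1:00 = 05:11 on Dec 18.

05:11 on Dec 18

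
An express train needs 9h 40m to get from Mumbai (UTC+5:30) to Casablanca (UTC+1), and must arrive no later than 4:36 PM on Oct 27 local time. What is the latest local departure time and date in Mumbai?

11:26 AM on October 27

Target arrival in UTC: 4:36 PM − 1:00 = 3:36 PM on Oct 27.
Subtract 9 hours and 40 minutes → departure 5:56 AM UTC on Oct 27.
Mumbai is UTC+5:30: 5:56 AM + 5:30 = 11:26 AM on Oct 27.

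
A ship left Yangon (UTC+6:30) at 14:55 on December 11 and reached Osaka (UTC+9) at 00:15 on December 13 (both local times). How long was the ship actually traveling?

30 hours 50 minutes

Osaka is 2:30 ahead of Yangon.
Clock-face elapsed time (ignoring zones) is 33 hours 20 minutes.
Actual elapsed = 33 hours 20 minutes − 2:30 = 30 hours 50 minutes.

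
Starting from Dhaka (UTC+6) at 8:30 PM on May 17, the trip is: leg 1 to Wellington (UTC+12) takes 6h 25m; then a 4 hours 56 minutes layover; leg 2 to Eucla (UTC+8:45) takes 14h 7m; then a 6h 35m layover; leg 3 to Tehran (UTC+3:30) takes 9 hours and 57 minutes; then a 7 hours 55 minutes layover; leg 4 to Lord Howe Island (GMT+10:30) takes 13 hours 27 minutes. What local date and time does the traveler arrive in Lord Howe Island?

4:22 PM on May 20

Convert departure to UTC: 8:30 PM − 6:00 = 2:30 PM UTC on May 17.
Add 6 hours 25 minutes leg 1 → 8:55 PM UTC.
Add 4 hours 56 minutes layover in Wellington → 1:51 AM UTC (May 18).
Add 14 hours and 7 minutes leg 2 → 3:58 PM UTC.
Add 6 hours 35 minutes layover in Eucla → 10:33 PM UTC.
Add 9 hours 57 minutes leg 3 → 8:30 AM UTC (May 19).
Add 7 hours 55 minutes layover in Tehran → 4:25 PM UTC.
Add 13 hours and 27 minutes leg 4 → 5:52 AM UTC (May 20).
Lord Howe Island is UTC+10:30, so local arrival = 5:52 AM + 10:30 = 4:22 PM on May 20.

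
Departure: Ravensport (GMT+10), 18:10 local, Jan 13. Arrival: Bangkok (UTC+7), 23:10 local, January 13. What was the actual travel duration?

Bangkok is 3:00 behind Ravensport.
Clock-face elapsed time (ignoring zones) is 5 hours.
Actual elapsed = 5 hours + 3:00 = 8 hours.

8 hours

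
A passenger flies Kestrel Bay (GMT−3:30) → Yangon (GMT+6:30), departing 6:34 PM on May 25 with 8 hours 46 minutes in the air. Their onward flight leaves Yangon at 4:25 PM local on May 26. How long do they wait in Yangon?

3 hours 5 minutes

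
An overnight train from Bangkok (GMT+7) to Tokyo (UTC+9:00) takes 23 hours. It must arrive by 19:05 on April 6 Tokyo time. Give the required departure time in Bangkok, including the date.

18:05 on April 5

Target arrival in UTC: 19:05 − 9:00 = 10:05 on Apr 6.
Subtract 23 hours → departure 11:05 UTC on Apr 5.
Bangkok is UTC+7:00: 11:05 + 7:00 = 18:05 on Apr 5.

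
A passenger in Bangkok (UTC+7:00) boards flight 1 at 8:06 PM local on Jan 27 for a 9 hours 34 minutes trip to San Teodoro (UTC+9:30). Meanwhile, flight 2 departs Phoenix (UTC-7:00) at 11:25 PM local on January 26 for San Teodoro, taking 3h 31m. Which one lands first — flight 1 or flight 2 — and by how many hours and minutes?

Flight 1 in UTC: 8:06 PM − 7:00 = 1:06 PM on Jan 27.
+9 hours and 34 minutes → arrive 10:40 PM UTC on Jan 27.
Flight 2 in UTC: 11:25 PM + 7:00 = 6:25 AM on Jan 27.
+3 hours and 31 minutes → arrive 9:56 AM UTC on Jan 27.
Flight 2 lands earlier by 12 hours 44 minutes.

the second, by 12 hours 44 minutes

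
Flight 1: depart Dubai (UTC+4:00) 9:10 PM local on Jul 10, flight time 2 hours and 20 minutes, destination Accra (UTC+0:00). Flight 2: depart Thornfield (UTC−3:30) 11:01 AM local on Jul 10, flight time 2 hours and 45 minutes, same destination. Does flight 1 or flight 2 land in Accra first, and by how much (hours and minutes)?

Flight 1 in UTC: 9:10 PM − 4:00 = 5:10 PM on Jul 10.
+2 hours and 20 minutes → arrive 7:30 PM UTC on Jul 10.
Flight 2 in UTC: 11:01 AM + 3:30 = 2:31 PM on Jul 10.
+2 hours and 45 minutes → arrive 5:16 PM UTC on Jul 10.
Flight 2 lands earlier by 2 hours 14 minutes.

the second, by 2 hours 14 minutes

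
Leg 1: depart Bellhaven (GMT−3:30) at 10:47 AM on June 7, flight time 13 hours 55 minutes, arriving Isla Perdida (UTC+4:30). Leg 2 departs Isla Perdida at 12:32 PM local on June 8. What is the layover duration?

3 hours 50 minutes

Convert departure to UTC: 10:47 AM + 3:30 = 2:17 PM UTC on Jun 7.
Add 13 hours and 55 minutes flight time → 4:12 AM UTC (Jun 8).
Isla Perdida is UTC+4:30, so local arrival = 4:12 AM + 4:30 = 8:42 AM on Jun 8.
Layover = 12:32 PM − 8:42 AM = 3 hours 50 minutes.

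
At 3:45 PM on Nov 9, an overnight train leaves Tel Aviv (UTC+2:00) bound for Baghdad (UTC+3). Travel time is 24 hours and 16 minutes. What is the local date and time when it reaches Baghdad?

5:01 PM on Nov 10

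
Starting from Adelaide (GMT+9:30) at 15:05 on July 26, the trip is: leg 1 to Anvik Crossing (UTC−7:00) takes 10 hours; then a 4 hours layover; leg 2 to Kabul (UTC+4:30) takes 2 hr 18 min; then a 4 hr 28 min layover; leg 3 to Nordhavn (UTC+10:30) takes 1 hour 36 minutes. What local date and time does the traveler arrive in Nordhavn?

14:27 on July 27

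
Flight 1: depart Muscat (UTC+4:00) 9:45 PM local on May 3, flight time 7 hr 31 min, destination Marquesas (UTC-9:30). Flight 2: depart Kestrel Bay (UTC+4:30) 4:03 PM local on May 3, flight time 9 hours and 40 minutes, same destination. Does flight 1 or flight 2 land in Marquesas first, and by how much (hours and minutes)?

the second, by 4 hours 3 minutes

Flight 1 in UTC: 9:45 PM − 4:00 = 5:45 PM on May 3.
+7 hours and 31 minutes → arrive 1:16 AM UTC on May 4.
Flight 2 in UTC: 4:03 PM − 4:30 = 11:33 AM on May 3.
+9 hours 40 minutes → arrive 9:13 PM UTC on May 3.
Flight 2 lands earlier by 4 hours 3 minutes.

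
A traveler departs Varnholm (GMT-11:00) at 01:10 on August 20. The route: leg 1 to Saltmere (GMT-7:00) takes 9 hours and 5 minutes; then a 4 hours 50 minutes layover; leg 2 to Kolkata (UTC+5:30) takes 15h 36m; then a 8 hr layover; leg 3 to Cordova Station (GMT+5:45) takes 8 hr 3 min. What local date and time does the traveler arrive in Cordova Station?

15:29 on Aug 22

Convert departure to UTC: 01:10 + 11:00 = 12:10 UTC on Aug 20.
Add 9 hours 5 minutes leg 1 → 21:15 UTC.
Add 4 hours and 50 minutes layover in Saltmere → 02:05 UTC (Aug 21).
Add 15 hours 36 minutes leg 2 → 17:41 UTC.
Add 8 hours layover in Kolkata → 01:41 UTC (Aug 22).
Add 8 hours and 3 minutes leg 3 → 09:44 UTC.
Cordova Station is UTC+5:45, so local arrival = 09:44 + 5:45 = 15:29 on Aug 22.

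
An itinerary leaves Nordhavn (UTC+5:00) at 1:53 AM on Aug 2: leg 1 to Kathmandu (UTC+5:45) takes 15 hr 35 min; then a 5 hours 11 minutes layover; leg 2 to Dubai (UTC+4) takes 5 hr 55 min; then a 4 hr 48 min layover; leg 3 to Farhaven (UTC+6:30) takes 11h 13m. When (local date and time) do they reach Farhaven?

Convert departure to UTC: 1:53 AM − 5:00 = 8:53 PM UTC on Aug 1.
Add 15 hours and 35 minutes leg 1 → 12:28 PM UTC (Aug 2).
Add 5 hours 11 minutes layover in Kathmandu → 5:39 PM UTC.
Add 5 hours and 55 minutes leg 2 → 11:34 PM UTC.
Add 4 hours 48 minutes layover in Dubai → 4:22 AM UTC (Aug 3).
Add 11 hours and 13 minutes leg 3 → 3:35 PM UTC.
Farhaven is UTC+6:30, so local arrival = 3:35 PM + 6:30 = 10:05 PM on Aug 3.

10:05 PM on August 3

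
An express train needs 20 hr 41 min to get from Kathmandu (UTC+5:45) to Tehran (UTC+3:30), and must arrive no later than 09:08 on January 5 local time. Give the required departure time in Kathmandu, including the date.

Target arrival in UTC: 09:08 − 3:30 = 05:38 on Jan 5.
Subtract 20 hours and 41 minutes → departure 08:57 UTC on Jan 4.
Kathmandu is UTC+5:45: 08:57 + 5:45 = 14:42 on Jan 4.

14:42 on January 4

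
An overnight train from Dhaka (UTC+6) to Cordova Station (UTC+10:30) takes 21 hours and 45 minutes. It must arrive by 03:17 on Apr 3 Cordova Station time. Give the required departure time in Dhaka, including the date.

Target arrival in UTC: 03:17 − 10:30 = 16:47 on Apr 2.
Subtract 21 hours 45 minutes → departure 19:02 UTC on Apr 1.
Dhaka is UTC+6:00: 19:02 + 6:00 = 01:02 on Apr 2.

01:02 on April 2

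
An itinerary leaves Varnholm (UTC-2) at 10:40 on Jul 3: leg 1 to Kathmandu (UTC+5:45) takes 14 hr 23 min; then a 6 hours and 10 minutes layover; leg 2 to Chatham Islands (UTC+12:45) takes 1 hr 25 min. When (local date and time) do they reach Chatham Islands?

Convert departure to UTC: 10:40 + 2:00 = 12:40 UTC on Jul 3.
Add 14 hours and 23 minutes leg 1 → 03:03 UTC (Jul 4).
Add 6 hours and 10 minutes layover in Kathmandu → 09:13 UTC.
Add 1 hour and 25 minutes leg 2 → 10:38 UTC.
Chatham Islands is UTC+12:45, so local arrival = 10:38 + 12:45 = 23:23 on Jul 4.

23:23 on July 4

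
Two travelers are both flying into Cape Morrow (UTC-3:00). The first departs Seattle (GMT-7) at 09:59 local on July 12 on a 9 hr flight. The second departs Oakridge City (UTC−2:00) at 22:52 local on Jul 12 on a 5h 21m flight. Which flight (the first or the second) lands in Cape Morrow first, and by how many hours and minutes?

the first, by 4 hours 14 minutes

Flight 1 in UTC: 09:59 + 7:00 = 16:59 on Jul 12.
+9 hours → arrive 01:59 UTC on Jul 13.
Flight 2 in UTC: 22:52 + 2:00 = 00:52 on Jul 13.
+5 hours 21 minutes → arrive 06:13 UTC on Jul 13.
Flight 1 lands earlier by 4 hours 14 minutes.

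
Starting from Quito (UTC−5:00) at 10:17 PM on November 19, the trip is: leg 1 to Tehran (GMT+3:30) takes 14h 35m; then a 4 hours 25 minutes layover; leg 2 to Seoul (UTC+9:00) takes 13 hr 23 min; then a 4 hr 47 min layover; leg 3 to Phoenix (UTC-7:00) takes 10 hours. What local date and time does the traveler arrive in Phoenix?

7:27 PM on November 21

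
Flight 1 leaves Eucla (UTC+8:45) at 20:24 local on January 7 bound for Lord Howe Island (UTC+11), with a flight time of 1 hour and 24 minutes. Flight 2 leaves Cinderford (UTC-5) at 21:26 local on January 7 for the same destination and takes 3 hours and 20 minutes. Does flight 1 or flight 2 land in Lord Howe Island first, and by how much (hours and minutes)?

Flight 1 in UTC: 20:24 − 8:45 = 11:39 on Jan 7.
+1 hour and 24 minutes → arrive 13:03 UTC on Jan 7.
Flight 2 in UTC: 21:26 + 5:00 = 02:26 on Jan 8.
+3 hours 20 minutes → arrive 05:46 UTC on Jan 8.
Flight 1 lands earlier by 16 hours 43 minutes.

the first, by 16 hours 43 minutes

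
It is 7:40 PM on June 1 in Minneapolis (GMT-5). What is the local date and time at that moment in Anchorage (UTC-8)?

4:40 PM on June 1

Anchorage is 3:00 behind Minneapolis.
Shift by the zone difference: 7:40 PM − 3:00 = 4:40 PM on Jun 1 in Anchorage.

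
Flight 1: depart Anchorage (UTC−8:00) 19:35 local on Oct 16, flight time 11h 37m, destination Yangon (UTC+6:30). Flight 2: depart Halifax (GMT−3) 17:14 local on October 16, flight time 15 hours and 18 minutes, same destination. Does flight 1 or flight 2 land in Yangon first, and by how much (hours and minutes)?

Flight 1 in UTC: 19:35 + 8:00 = 03:35 on Oct 17.
+11 hours 37 minutes → arrive 15:12 UTC on Oct 17.
Flight 2 in UTC: 17:14 + 3:00 = 20:14 on Oct 16.
+15 hours and 18 minutes → arrive 11:32 UTC on Oct 17.
Flight 2 lands earlier by 3 hours 40 minutes.

the second, by 3 hours 40 minutes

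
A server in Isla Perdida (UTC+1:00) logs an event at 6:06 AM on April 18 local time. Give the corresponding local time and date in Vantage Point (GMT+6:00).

11:06 AM on April 18

Vantage Point is 5:00 ahead of Isla Perdida.
Shift by the zone difference: 6:06 AM + 5:00 = 11:06 AM on Apr 18 in Vantage Point.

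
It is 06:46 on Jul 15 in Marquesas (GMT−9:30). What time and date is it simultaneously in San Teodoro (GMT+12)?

04:16 on Jul 16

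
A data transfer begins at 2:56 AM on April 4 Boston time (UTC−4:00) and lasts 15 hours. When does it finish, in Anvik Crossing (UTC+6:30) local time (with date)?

Convert start to UTC: 2:56 AM + 4:00 = 6:56 AM UTC on Apr 4.
Add 15 hours duration → 9:56 PM UTC.
Anvik Crossing is UTC+6:30, so local end time = 9:56 PM + 6:30 = 4:26 AM on Apr 5.

4:26 AM on April 5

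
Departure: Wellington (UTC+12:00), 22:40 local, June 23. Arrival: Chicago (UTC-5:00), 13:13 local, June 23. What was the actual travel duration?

Departure in UTC: 22:40 − 12:00 = 10:40 on Jun 23.
Arrival in UTC: 13:13 + 5:00 = 18:13 on Jun 23.
Elapsed = 18:13 − 10:40 = 7 hours 33 minutes.

7 hours 33 minutes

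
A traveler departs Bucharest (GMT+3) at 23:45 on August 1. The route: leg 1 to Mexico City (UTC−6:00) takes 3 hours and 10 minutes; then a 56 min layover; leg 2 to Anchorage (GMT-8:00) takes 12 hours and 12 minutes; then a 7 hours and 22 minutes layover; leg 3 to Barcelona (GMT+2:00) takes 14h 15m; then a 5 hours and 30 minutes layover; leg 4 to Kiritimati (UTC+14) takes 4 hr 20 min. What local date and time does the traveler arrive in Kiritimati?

10:30 on August 4

Convert departure to UTC: 23:45 − 3:00 = 20:45 UTC on Aug 1.
Add 3 hours 10 minutes leg 1 → 23:55 UTC.
Add 56 minutes layover in Mexico City → 00:51 UTC (Aug 2).
Add 12 hours and 12 minutes leg 2 → 13:03 UTC.
Add 7 hours and 22 minutes layover in Anchorage → 20:25 UTC.
Add 14 hours and 15 minutes leg 3 → 10:40 UTC (Aug 3).
Add 5 hours 30 minutes layover in Barcelona → 16:10 UTC.
Add 4 hours 20 minutes leg 4 → 20:30 UTC.
Kiritimati is UTC+14:00, so local arrival = 20:30 + 14:00 = 10:30 on Aug 4.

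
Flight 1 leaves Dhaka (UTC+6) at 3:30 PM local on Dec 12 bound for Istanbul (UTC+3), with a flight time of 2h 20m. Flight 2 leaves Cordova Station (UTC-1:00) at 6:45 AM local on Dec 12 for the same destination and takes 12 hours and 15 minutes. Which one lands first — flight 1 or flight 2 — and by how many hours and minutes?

the first, by 8 hours 10 minutes

Flight 1 in UTC: 3:30 PM − 6:00 = 9:30 AM on Dec 12.
+2 hours 20 minutes → arrive 11:50 AM UTC on Dec 12.
Flight 2 in UTC: 6:45 AM + 1:00 = 7:45 AM on Dec 12.
+12 hours and 15 minutes → arrive 8:00 PM UTC on Dec 12.
Flight 1 lands earlier by 8 hours 10 minutes.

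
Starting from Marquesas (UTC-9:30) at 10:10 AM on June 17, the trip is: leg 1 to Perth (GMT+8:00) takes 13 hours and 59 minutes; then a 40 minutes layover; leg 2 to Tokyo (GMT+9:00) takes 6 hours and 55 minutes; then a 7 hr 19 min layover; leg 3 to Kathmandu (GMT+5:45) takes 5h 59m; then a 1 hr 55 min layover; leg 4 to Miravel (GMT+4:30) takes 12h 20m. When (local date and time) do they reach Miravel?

Convert departure to UTC: 10:10 AM + 9:30 = 7:40 PM UTC on Jun 17.
Add 13 hours 59 minutes leg 1 → 9:39 AM UTC (Jun 18).
Add 40 minutes layover in Perth → 10:19 AM UTC.
Add 6 hours and 55 minutes leg 2 → 5:14 PM UTC.
Add 7 hours 19 minutes layover in Tokyo → 12:33 AM UTC (Jun 19).
Add 5 hours 59 minutes leg 3 → 6:32 AM UTC.
Add 1 hour and 55 minutes layover in Kathmandu → 8:27 AM UTC.
Add 12 hours and 20 minutes leg 4 → 8:47 PM UTC.
Miravel is UTC+4:30, so local arrival = 8:47 PM + 4:30 = 1:17 AM on Jun 20.

1:17 AM on June 20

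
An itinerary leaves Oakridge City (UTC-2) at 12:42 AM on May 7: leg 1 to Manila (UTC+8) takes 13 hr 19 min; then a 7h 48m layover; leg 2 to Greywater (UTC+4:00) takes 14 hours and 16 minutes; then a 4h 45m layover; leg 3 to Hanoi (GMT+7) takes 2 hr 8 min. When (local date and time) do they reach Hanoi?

Convert departure to UTC: 12:42 AM + 2:00 = 2:42 AM UTC on May 7.
Add 13 hours 19 minutes leg 1 → 4:01 PM UTC.
Add 7 hours 48 minutes layover in Manila → 11:49 PM UTC.
Add 14 hours 16 minutes leg 2 → 2:05 PM UTC (May 8).
Add 4 hours 45 minutes layover in Greywater → 6:50 PM UTC.
Add 2 hours 8 minutes leg 3 → 8:58 PM UTC.
Hanoi is UTC+7:00, so local arrival = 8:58 PM + 7:00 = 3:58 AM on May 9.

3:58 AM on May 9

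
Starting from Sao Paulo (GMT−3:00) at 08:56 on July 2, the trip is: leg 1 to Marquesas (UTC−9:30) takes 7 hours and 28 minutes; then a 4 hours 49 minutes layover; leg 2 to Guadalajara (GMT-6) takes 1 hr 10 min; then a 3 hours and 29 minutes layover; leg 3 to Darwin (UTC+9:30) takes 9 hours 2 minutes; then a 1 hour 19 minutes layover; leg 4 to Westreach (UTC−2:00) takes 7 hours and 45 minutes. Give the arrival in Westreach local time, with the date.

Convert departure to UTC: 08:56 + 3:00 = 11:56 UTC on Jul 2.
Add 7 hours 28 minutes leg 1 → 19:24 UTC.
Add 4 hours 49 minutes layover in Marquesas → 00:13 UTC (Jul 3).
Add 1 hour and 10 minutes leg 2 → 01:23 UTC.
Add 3 hours 29 minutes layover in Guadalajara → 04:52 UTC.
Add 9 hours 2 minutes leg 3 → 13:54 UTC.
Add 1 hour and 19 minutes layover in Darwin → 15:13 UTC.
Add 7 hours 45 minutes leg 4 → 22:58 UTC.
Westreach is UTC−2:00, so local arrival = 22:58 − 2:00 = 20:58 on Jul 3.

20:58 on July 3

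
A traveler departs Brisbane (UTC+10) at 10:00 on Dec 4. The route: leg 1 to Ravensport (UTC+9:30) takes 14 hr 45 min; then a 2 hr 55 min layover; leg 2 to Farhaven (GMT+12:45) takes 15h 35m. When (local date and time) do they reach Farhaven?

Convert departure to UTC: 10:00 − 10:00 = 00:00 UTC on Dec 4.
Add 14 hours and 45 minutes leg 1 → 14:45 UTC.
Add 2 hours 55 minutes layover in Ravensport → 17:40 UTC.
Add 15 hours 35 minutes leg 2 → 09:15 UTC (Dec 5).
Farhaven is UTC+12:45, so local arrival = 09:15 + 12:45 = 22:00 on Dec 5.

22:00 on December 5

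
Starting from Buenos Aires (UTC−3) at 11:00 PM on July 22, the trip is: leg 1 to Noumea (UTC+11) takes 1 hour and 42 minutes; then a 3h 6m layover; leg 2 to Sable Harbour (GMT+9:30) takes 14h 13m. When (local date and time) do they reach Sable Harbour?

6:31 AM on Jul 24

Convert departure to UTC: 11:00 PM + 3:00 = 2:00 AM UTC on Jul 23.
Add 1 hour and 42 minutes leg 1 → 3:42 AM UTC.
Add 3 hours 6 minutes layover in Noumea → 6:48 AM UTC.
Add 14 hours and 13 minutes leg 2 → 9:01 PM UTC.
Sable Harbour is UTC+9:30, so local arrival = 9:01 PM + 9:30 = 6:31 AM on Jul 24.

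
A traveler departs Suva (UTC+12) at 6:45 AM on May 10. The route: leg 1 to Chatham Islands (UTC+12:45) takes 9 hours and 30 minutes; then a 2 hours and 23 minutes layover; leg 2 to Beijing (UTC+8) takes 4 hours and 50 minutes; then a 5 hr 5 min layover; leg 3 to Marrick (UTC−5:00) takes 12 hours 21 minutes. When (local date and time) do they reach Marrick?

Convert departure to UTC: 6:45 AM − 12:00 = 6:45 PM UTC on May 9.
Add 9 hours and 30 minutes leg 1 → 4:15 AM UTC (May 10).
Add 2 hours 23 minutes layover in Chatham Islands → 6:38 AM UTC.
Add 4 hours and 50 minutes leg 2 → 11:28 AM UTC.
Add 5 hours 5 minutes layover in Beijing → 4:33 PM UTC.
Add 12 hours and 21 minutes leg 3 → 4:54 AM UTC (May 11).
Marrick is UTC−5:00, so local arrival = 4:54 AM − 5:00 = 11:54 PM on May 10.

11:54 PM on May 10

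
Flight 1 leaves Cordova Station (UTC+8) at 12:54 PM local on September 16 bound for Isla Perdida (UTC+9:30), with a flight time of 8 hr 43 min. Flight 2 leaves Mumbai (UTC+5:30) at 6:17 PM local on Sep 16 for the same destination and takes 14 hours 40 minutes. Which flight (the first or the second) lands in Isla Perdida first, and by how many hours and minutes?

Flight 1 in UTC: 12:54 PM − 8:00 = 4:54 AM on Sep 16.
+8 hours and 43 minutes → arrive 1:37 PM UTC on Sep 16.
Flight 2 in UTC: 6:17 PM − 5:30 = 12:47 PM on Sep 16.
+14 hours and 40 minutes → arrive 3:27 AM UTC on Sep 17.
Flight 1 lands earlier by 13 hours 50 minutes.

the first, by 13 hours 50 minutes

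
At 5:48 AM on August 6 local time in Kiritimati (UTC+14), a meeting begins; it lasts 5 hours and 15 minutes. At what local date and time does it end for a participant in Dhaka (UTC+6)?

Dhaka is 8:00 behind Kiritimati.
After 5 hours and 15 minutes it is 11:03 AM in Kiritimati.
Shift by the zone difference: 11:03 AM − 8:00 = 3:03 AM on Aug 6 in Dhaka.

3:03 AM on August 6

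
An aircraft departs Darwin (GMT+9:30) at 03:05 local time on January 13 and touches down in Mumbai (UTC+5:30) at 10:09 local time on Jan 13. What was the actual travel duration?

Departure in UTC: 03:05 − 9:30 = 17:35 on Jan 12.
Arrival in UTC: 10:09 − 5:30 = 04:39 on Jan 13.
Elapsed = 04:39 − 17:35 (+1 day) = 11 hours 4 minutes.

11 hours 4 minutes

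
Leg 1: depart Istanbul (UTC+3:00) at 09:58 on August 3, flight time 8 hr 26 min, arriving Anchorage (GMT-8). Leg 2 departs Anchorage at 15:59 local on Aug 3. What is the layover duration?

8 hours 35 minutes

Convert departure to UTC: 09:58 − 3:00 = 06:58 UTC on Aug 3.
Add 8 hours and 26 minutes flight time → 15:24 UTC.
Anchorage is UTC−8:00, so local arrival = 15:24 − 8:00 = 07:24 on Aug 3.
Layover = 15:59 − 07:24 = 8 hours 35 minutes.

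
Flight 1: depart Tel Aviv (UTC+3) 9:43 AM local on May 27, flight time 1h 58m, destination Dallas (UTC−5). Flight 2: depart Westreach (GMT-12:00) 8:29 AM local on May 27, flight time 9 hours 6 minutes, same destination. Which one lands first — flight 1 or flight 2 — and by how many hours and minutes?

Flight 1 in UTC: 9:43 AM − 3:00 = 6:43 AM on May 27.
+1 hour 58 minutes → arrive 8:41 AM UTC on May 27.
Flight 2 in UTC: 8:29 AM + 12:00 = 8:29 PM on May 27.
+9 hours 6 minutes → arrive 5:35 AM UTC on May 28.
Flight 1 lands earlier by 20 hours 54 minutes.

the first, by 20 hours 54 minutes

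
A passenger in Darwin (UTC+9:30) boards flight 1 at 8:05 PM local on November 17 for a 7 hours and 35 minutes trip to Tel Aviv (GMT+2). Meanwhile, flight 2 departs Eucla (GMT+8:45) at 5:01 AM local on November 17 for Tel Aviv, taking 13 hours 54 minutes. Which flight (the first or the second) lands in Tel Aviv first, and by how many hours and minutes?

the second, by 8 hours

Flight 1 in UTC: 8:05 PM − 9:30 = 10:35 AM on Nov 17.
+7 hours and 35 minutes → arrive 6:10 PM UTC on Nov 17.
Flight 2 in UTC: 5:01 AM − 8:45 = 8:16 PM on Nov 16.
+13 hours 54 minutes → arrive 10:10 AM UTC on Nov 17.
Flight 2 lands earlier by 8 hours.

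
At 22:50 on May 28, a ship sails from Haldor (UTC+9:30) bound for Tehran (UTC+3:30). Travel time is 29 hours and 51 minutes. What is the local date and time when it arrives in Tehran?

Tehran is 6:00 behind Haldor.
After 29 hours and 51 minutes it is 04:41 (May 30) in Haldor.
Shift by the zone difference: 04:41 − 6:00 = 22:41 on May 29 in Tehran.

22:41 on May 29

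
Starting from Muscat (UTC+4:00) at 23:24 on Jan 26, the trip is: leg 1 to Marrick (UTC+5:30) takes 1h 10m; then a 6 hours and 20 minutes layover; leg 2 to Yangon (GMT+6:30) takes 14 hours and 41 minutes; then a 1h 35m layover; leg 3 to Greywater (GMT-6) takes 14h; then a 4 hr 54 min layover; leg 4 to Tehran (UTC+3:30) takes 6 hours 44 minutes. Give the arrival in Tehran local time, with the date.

Convert departure to UTC: 23:24 − 4:00 = 19:24 UTC on Jan 26.
Add 1 hour 10 minutes leg 1 → 20:34 UTC.
Add 6 hours 20 minutes layover in Marrick → 02:54 UTC (Jan 27).
Add 14 hours 41 minutes leg 2 → 17:35 UTC.
Add 1 hour 35 minutes layover in Yangon → 19:10 UTC.
Add 14 hours leg 3 → 09:10 UTC (Jan 28).
Add 4 hours 54 minutes layover in Greywater → 14:04 UTC.
Add 6 hours and 44 minutes leg 4 → 20:48 UTC.
Tehran is UTC+3:30, so local arrival = 20:48 + 3:30 = 00:18 on Jan 29.

00:18 on Jan 29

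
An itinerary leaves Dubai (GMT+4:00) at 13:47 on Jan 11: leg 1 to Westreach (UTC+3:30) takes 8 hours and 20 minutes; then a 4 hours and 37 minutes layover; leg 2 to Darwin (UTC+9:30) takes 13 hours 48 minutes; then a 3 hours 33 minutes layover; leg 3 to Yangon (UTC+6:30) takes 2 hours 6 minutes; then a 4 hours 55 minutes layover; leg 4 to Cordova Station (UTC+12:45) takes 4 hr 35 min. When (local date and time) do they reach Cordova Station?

16:26 on Jan 13

Convert departure to UTC: 13:47 − 4:00 = 09:47 UTC on Jan 11.
Add 8 hours 20 minutes leg 1 → 18:07 UTC.
Add 4 hours and 37 minutes layover in Westreach → 22:44 UTC.
Add 13 hours and 48 minutes leg 2 → 12:32 UTC (Jan 12).
Add 3 hours and 33 minutes layover in Darwin → 16:05 UTC.
Add 2 hours and 6 minutes leg 3 → 18:11 UTC.
Add 4 hours and 55 minutes layover in Yangon → 23:06 UTC.
Add 4 hours and 35 minutes leg 4 → 03:41 UTC (Jan 13).
Cordova Station is UTC+12:45, so local arrival = 03:41 + 12:45 = 16:26 on Jan 13.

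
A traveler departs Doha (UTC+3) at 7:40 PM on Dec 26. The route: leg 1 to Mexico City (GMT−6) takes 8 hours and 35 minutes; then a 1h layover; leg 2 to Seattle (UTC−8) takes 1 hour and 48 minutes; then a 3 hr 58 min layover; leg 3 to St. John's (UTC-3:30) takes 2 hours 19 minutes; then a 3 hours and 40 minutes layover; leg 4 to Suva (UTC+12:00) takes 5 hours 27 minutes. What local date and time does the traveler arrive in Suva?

Convert departure to UTC: 7:40 PM − 3:00 = 4:40 PM UTC on Dec 26.
Add 8 hours and 35 minutes leg 1 → 1:15 AM UTC (Dec 27).
Add 1 hour layover in Mexico City → 2:15 AM UTC.
Add 1 hour and 48 minutes leg 2 → 4:03 AM UTC.
Add 3 hours and 58 minutes layover in Seattle → 8:01 AM UTC.
Add 2 hours 19 minutes leg 3 → 10:20 AM UTC.
Add 3 hours 40 minutes layover in St. John's → 2:00 PM UTC.
Add 5 hours 27 minutes leg 4 → 7:27 PM UTC.
Suva is UTC+12:00, so local arrival = 7:27 PM + 12:00 = 7:27 AM on Dec 28.

7:27 AM on December 28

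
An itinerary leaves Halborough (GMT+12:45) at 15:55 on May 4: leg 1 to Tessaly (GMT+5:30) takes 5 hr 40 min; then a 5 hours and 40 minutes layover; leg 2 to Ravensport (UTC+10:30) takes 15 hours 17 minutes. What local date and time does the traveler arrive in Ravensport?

Convert departure to UTC: 15:55 − 12:45 = 03:10 UTC on May 4.
Add 5 hours 40 minutes leg 1 → 08:50 UTC.
Add 5 hours and 40 minutes layover in Tessaly → 14:30 UTC.
Add 15 hours 17 minutes leg 2 → 05:47 UTC (May 5).
Ravensport is UTC+10:30, so local arrival = 05:47 + 10:30 = 16:17 on May 5.

16:17 on May 5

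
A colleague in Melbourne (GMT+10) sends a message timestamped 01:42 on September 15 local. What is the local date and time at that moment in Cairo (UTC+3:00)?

In UTC: 01:42 − 10:00 = 15:42 on Sep 14.
Cairo is UTC+3:00: 15:42 + 3:00 = 18:42 on Sep 14.

18:42 on Sep 14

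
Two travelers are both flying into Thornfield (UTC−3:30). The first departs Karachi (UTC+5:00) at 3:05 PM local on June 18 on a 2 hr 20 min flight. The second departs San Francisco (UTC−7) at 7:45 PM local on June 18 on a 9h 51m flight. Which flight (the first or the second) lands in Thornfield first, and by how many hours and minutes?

the first, by 24 hours 11 minutes

Flight 1 in UTC: 3:05 PM − 5:00 = 10:05 AM on Jun 18.
+2 hours and 20 minutes → arrive 12:25 PM UTC on Jun 18.
Flight 2 in UTC: 7:45 PM + 7:00 = 2:45 AM on Jun 19.
+9 hours and 51 minutes → arrive 12:36 PM UTC on Jun 19.
Flight 1 lands earlier by 24 hours 11 minutes.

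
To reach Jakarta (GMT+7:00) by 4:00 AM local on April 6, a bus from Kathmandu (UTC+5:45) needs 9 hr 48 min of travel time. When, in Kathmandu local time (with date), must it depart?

Target arrival in UTC: 4:00 AM − 7:00 = 9:00 PM on Apr 5.
Subtract 9 hours 48 minutes → departure 11:12 AM UTC on Apr 5.
Kathmandu is UTC+5:45: 11:12 AM + 5:45 = 4:57 PM on Apr 5.

4:57 PM on Apr 5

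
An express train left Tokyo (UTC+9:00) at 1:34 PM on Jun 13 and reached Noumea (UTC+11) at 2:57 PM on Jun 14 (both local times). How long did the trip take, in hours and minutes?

23 hours 23 minutes

Departure in UTC: 1:34 PM − 9:00 = 4:34 AM on Jun 13.
Arrival in UTC: 2:57 PM − 11:00 = 3:57 AM on Jun 14.
Elapsed = 3:57 AM − 4:34 AM (+1 day) = 23 hours 23 minutes.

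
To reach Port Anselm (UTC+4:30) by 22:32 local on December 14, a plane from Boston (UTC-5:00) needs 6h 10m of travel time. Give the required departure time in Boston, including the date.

Target arrival in UTC: 22:32 − 4:30 = 18:02 on Dec 14.
Subtract 6 hours 10 minutes → departure 11:52 UTC on Dec 14.
Boston is UTC−5:00: 11:52 − 5:00 = 06:52 on Dec 14.

06:52 on December 14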